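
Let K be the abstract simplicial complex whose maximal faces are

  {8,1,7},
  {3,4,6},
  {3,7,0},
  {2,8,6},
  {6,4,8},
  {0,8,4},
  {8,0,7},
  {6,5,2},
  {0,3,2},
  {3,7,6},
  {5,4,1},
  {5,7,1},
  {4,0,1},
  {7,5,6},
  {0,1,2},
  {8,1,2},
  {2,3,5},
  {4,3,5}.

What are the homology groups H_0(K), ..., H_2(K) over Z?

Take the total order 0 < 1 < 2 < 3 < 4 < 5 < 6 < 7 < 8 on the vertex set. Then K (dimension 2) consists of the simplices:

  0-simplices (9): [0], [1], [2], [3], [4], [5], [6], [7], [8]
  1-simplices (27): (27 of them)
  2-simplices (18): [0,1,2], [0,1,4], [0,2,3], [0,3,7], [0,4,8], [0,7,8], [1,2,8], [1,4,5], [1,5,7], [1,7,8], [2,3,5], [2,5,6], [2,6,8], [3,4,5], [3,4,6], [3,6,7], [4,6,8], [5,6,7]

so the chain groups are C_0 ≅ Z^9, C_1 ≅ Z^27, C_2 ≅ Z^18.

The boundary map ∂_1: C_1 → C_0 sends each edge [p,q] (with p < q) to q − p.
The 9×27 boundary matrix has rank 8 and Smith normal form diag(1,1,1,1,1,1,1,1).

∂_2: C_2 → C_1 sends each 2-simplex [p,q,r] to [q,r] − [p,r] + [p,q]. For instance
  ∂[0,3,7] = [3,7] − [0,7] + [0,3],
  ∂[2,3,5] = [3,5] − [2,5] + [2,3].
The 27×18 boundary matrix has rank 18 and Smith normal form diag(1,1,1,1,1,1,1,1,1,1,1,1,1,1,1,1,1,2).

Reading off H_k = ker ∂_k / im ∂_{k+1}:

  H_0: rank C_0 − rank ∂_1 = 9 − 8 = 1, and the invariant factors of ∂_1 are all 1, so H_0 = Z.
  H_1: rank ker ∂_1 − rank ∂_2 = (27 − 8) − 18 = 1, and ∂_2 has invariant factor 2 > 1, so H_1 = Z ⊕ Z/2.
  H_2: rank ker ∂_2 − rank ∂_3 = (18 − 18) − 0 = 0, and there is no ∂_3, so H_2 = 0.

(K is a triangulation of the Klein bottle.)

H_0 = Z,  H_1 = Z ⊕ Z/2,  H_2 = 0.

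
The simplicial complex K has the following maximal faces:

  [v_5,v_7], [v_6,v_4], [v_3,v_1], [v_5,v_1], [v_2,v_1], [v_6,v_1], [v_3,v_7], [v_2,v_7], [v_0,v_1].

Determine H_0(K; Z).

Take the total order v_0 < v_1 < v_2 < v_3 < v_4 < v_5 < v_6 < v_7 on the vertex set. Then K (dimension 1) consists of the simplices:

  0-simplices (8): [v_0], [v_1], [v_2], [v_3], [v_4], [v_5], [v_6], [v_7]
  1-simplices (9): [v_0,v_1], [v_1,v_2], [v_1,v_3], [v_1,v_5], [v_1,v_6], [v_2,v_7], [v_3,v_7], [v_4,v_6], [v_5,v_7]

giving chain groups C_0 ≅ Z^8, C_1 ≅ Z^9.

Boundary ∂_1: C_1 → C_0 sends each edge [p,q] (with p < q) to q − p.
As a 8×9 matrix over Z this has rank 7, with invariant factors (1,1,1,1,1,1,1).

Now H_k = ker ∂_k / im ∂_{k+1}, so:

  H_0: rank C_0 − rank ∂_1 = 8 − 7 = 1, and the invariant factors of ∂_1 are all 1, so H_0 = Z.

H_0 ≅ Z.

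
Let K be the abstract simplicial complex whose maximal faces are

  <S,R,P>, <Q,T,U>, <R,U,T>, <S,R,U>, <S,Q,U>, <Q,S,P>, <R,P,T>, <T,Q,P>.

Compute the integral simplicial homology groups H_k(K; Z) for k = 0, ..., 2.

H_0 = Z,  H_1 = 0,  H_2 = Z.

We work with the vertex ordering P < Q < R < S < T < U. The simplices of K, each written with vertices in increasing order, are:

  0-simplices (6): P, Q, R, S, T, U
  1-simplices (12): PQ, PR, PS, PT, QS, QT, QU, RS, RT, RU, SU, TU
  2-simplices (8): PQS, PQT, PRS, PRT, QSU, QTU, RSU, RTU

giving chain groups C_0 ≅ Z^6, C_1 ≅ Z^12, C_2 ≅ Z^8.

The boundary map ∂_1: C_1 → C_0 sends each edge [p,q] (with p < q) to q − p.
The resulting 6×12 matrix has rank 5, and its Smith normal form has invariant factors (1,1,1,1,1).

The boundary map ∂_2: C_2 → C_1 sends each 2-simplex [p,q,r] to [q,r] − [p,r] + [p,q]. For instance
  ∂PQT = QT − PT + PQ,
  ∂RSU = SU − RU + RS.
As a 12×8 matrix over Z this has rank 7, with invariant factors (1,1,1,1,1,1,1).

Computing H_k = (kernel of ∂_k) / (image of ∂_{k+1}):

  H_0: rank C_0 − rank ∂_1 = 6 − 5 = 1, and the invariant factors of ∂_1 are all 1, so H_0 = Z.
  H_1: rank ker ∂_1 − rank ∂_2 = (12 − 5) − 7 = 0, and the invariant factors of ∂_2 are all 1, so H_1 = 0.
  H_2: rank ker ∂_2 − rank ∂_3 = (8 − 7) − 0 = 1, and there is no ∂_3, so H_2 = Z.

As a check, the Euler characteristic is 6 − 12 + 8 = 2, which agrees with 1 − 0 + 1 = 2.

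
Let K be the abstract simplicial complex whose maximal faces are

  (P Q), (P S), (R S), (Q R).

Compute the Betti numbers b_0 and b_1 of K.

We work with the vertex ordering P < Q < R < S. The simplices of K, each written with vertices in increasing order, are:

  0-simplices (4): P, Q, R, S
  1-simplices (4): PQ, PS, QR, RS

Hence C_0 ≅ Z^4, C_1 ≅ Z^4.

The boundary map ∂_1: C_1 → C_0 maps an edge to its endpoints' difference, ∂[p,q] = q − p. For instance
  ∂PS = S − P.
This gives a 4×4 integer matrix of rank 3; reducing to Smith normal form yields diagonal entries (1,1,1).

Computing H_k = (kernel of ∂_k) / (image of ∂_{k+1}):

  H_0: rank C_0 − rank ∂_1 = 4 − 3 = 1, and the invariant factors of ∂_1 are all 1, so H_0 = Z.
  H_1: rank ker ∂_1 − rank ∂_2 = (4 − 3) − 0 = 1, and there is no ∂_2, so H_1 = Z.

Hence the Betti numbers are b_0 = 1, b_1 = 1.

b_0 = 1, b_1 = 1.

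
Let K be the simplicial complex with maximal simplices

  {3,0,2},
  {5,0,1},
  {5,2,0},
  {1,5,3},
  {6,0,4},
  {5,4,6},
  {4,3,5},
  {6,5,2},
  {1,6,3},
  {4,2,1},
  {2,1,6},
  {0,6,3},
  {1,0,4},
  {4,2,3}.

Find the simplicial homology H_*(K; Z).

H_0 ≅ Z,  H_1 ≅ Z^2,  H_2 ≅ Z.

Order the vertices as 0 < 1 < 2 < 3 < 4 < 5 < 6. Listing each simplex with vertices in this order, K has dimension 2 with simplices:

  0-simplices (7): [0], [1], [2], [3], [4], [5], [6]
  1-simplices (21): [0,1], [0,2], [0,3], [0,4], [0,5], [0,6], [1,2], [1,3], [1,4], [1,5], [1,6], [2,3], [2,4], [2,5], [2,6], [3,4], [3,5], [3,6], [4,5], [4,6], [5,6]
  2-simplices (14): [0,1,4], [0,1,5], [0,2,3], [0,2,5], [0,3,6], [0,4,6], [1,2,4], [1,2,6], [1,3,5], [1,3,6], [2,3,4], [2,5,6], [3,4,5], [4,5,6]

Hence C_0 ≅ Z^7, C_1 ≅ Z^21, C_2 ≅ Z^14.

The boundary map ∂_1: C_1 → C_0 maps an edge to its endpoints' difference, ∂[p,q] = q − p. For instance
  ∂[2,6] = [6] − [2].
The 7×21 boundary matrix has rank 6 and Smith normal form diag(1,1,1,1,1,1).

Boundary ∂_2: C_2 → C_1 sends each 2-simplex [p,q,r] to [q,r] − [p,r] + [p,q]. For instance
  ∂[0,4,6] = [4,6] − [0,6] + [0,4],
  ∂[1,2,6] = [2,6] − [1,6] + [1,2].
The 21×14 boundary matrix has rank 13 and Smith normal form diag(1,1,1,1,1,1,1,1,1,1,1,1,1).

Reading off H_k = ker ∂_k / im ∂_{k+1}:

  H_0: rank C_0 − rank ∂_1 = 7 − 6 = 1, and the invariant factors of ∂_1 are all 1, so H_0 ≅ Z.
  H_1: rank ker ∂_1 − rank ∂_2 = (21 − 6) − 13 = 2, and the invariant factors of ∂_2 are all 1, so H_1 ≅ Z^2.
  H_2: rank ker ∂_2 − rank ∂_3 = (14 − 13) − 0 = 1, and there is no ∂_3, so H_2 ≅ Z.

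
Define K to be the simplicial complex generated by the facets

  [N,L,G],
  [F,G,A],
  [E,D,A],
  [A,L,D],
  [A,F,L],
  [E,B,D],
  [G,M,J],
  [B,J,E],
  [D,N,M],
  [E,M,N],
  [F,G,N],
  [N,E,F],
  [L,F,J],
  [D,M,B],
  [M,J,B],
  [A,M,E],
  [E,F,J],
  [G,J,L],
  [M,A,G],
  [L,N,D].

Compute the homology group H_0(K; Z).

We work with the vertex ordering A < B < D < E < F < G < J < L < M < N. The simplices of K, each written with vertices in increasing order, are:

  0-simplices (10): A, B, D, E, F, G, J, L, M, N
  1-simplices (30): AD, AE, AF, AG, AL, AM, BD, BE, BJ, BM, DE, DL, DM, DN, EF, EJ, EM, EN, FG, FJ, FL, FN, GJ, GL, GM, GN, JL, JM, LN, MN
  2-simplices (20): ADE, ADL, AEM, AFG, AFL, AGM, BDE, BDM, BEJ, BJM, DLN, DMN, EFJ, EFN, EMN, FGN, FJL, GJL, GJM, GLN

giving chain groups C_0 ≅ Z^10, C_1 ≅ Z^30, C_2 ≅ Z^20.

∂_1: C_1 → C_0 is given by ∂[p,q] = [q] − [p].
This gives a 10×30 integer matrix of rank 9; reducing to Smith normal form yields diagonal entries (1,1,1,1,1,1,1,1,1).

Boundary ∂_2: C_2 → C_1 maps a triangle to the signed sum of its edges. For instance
  ∂BEJ = EJ − BJ + BE,
  ∂AFG = FG − AG + AF.
The resulting 30×20 matrix has rank 20, and its Smith normal form has invariant factors (1,1,1,1,1,1,1,1,1,1,1,1,1,1,1,1,1,1,1,2).

Now H_k = ker ∂_k / im ∂_{k+1}, so:

  H_0: rank C_0 − rank ∂_1 = 10 − 9 = 1, and the invariant factors of ∂_1 are all 1, so H_0 ≅ Z.

H_0 ≅ Z.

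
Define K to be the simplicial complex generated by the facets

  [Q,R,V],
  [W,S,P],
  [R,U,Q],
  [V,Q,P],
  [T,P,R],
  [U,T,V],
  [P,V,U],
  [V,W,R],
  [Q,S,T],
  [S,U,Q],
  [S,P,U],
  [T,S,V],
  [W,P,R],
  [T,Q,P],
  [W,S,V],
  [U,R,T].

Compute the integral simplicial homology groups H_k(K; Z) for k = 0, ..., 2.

H_0 ≅ Z,  H_1 ≅ Z^2,  H_2 ≅ Z.

Take the total order P < Q < R < S < T < U < V < W on the vertex set. Then K (dimension 2) consists of the simplices:

  0-simplices (8): P, Q, R, S, T, U, V, W
  1-simplices (24): PQ, PR, PS, PT, PU, PV, PW, QR, QS, QT, QU, QV, RT, RU, RV, RW, ST, SU, SV, SW, TU, TV, UV, VW
  2-simplices (16): PQT, PQV, PRT, PRW, PSU, PSW, PUV, QRU, QRV, QST, QSU, RTU, RVW, STV, SVW, TUV

Hence C_0 ≅ Z^8, C_1 ≅ Z^24, C_2 ≅ Z^16.

The boundary map ∂_1: C_1 → C_0 is given by ∂[p,q] = [q] − [p].
The resulting 8×24 matrix has rank 7, and its Smith normal form has invariant factors (1,1,1,1,1,1,1).

Boundary ∂_2: C_2 → C_1 maps a triangle to the signed sum of its edges. For instance
  ∂QRV = RV − QV + QR,
  ∂PRT = RT − PT + PR.
The 24×16 boundary matrix has rank 15 and Smith normal form diag(1,1,1,1,1,1,1,1,1,1,1,1,1,1,1).

Now H_k = ker ∂_k / im ∂_{k+1}, so:

  H_0: rank C_0 − rank ∂_1 = 8 − 7 = 1, and the invariant factors of ∂_1 are all 1, so H_0 = Z.
  H_1: rank ker ∂_1 − rank ∂_2 = (24 − 7) − 15 = 2, and the invariant factors of ∂_2 are all 1, so H_1 = Z^2.
  H_2: rank ker ∂_2 − rank ∂_3 = (16 − 15) − 0 = 1, and there is no ∂_3, so H_2 = Z.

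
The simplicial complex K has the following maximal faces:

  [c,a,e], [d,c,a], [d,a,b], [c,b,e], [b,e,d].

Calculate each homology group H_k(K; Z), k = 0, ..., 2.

H_0 ≅ Z,  H_1 ≅ Z,  H_2 = 0.

K has 5 vertices, 10 edges, 5 triangles.
rank ∂_0 = 0, rank ∂_1 = 4 ⇒ b_0 = 5 − 0 − 4 = 1; all invariant factors of ∂_1 are 1 so no torsion. So H_0 = Z.
rank ∂_1 = 4, rank ∂_2 = 5 ⇒ b_1 = 10 − 4 − 5 = 1; all invariant factors of ∂_2 are 1 so no torsion. So H_1 = Z.
rank ∂_2 = 5, rank ∂_3 = 0 ⇒ b_2 = 5 − 5 − 0 = 0. So H_2 = 0.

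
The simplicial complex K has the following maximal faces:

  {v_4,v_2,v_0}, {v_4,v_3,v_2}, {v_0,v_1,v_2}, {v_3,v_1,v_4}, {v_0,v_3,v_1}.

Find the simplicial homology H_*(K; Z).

H_0 = Z,  H_1 = Z,  H_2 = 0.

We work with the vertex ordering v_0 < v_1 < v_2 < v_3 < v_4. The simplices of K, each written with vertices in increasing order, are:

  0-simplices (5): [v_0], [v_1], [v_2], [v_3], [v_4]
  1-simplices (10): [v_0,v_1], [v_0,v_2], [v_0,v_3], [v_0,v_4], [v_1,v_2], [v_1,v_3], [v_1,v_4], [v_2,v_3], [v_2,v_4], [v_3,v_4]
  2-simplices (5): [v_0,v_1,v_2], [v_0,v_1,v_3], [v_0,v_2,v_4], [v_1,v_3,v_4], [v_2,v_3,v_4]

giving chain groups C_0 ≅ Z^5, C_1 ≅ Z^10, C_2 ≅ Z^5.

Boundary ∂_1: C_1 → C_0 sends each edge [p,q] (with p < q) to q − p.
The resulting 5×10 matrix has rank 4, and its Smith normal form has invariant factors (1,1,1,1).

The boundary map ∂_2: C_2 → C_1 sends each 2-simplex [p,q,r] to [q,r] − [p,r] + [p,q]. For instance
  ∂[v_0,v_1,v_3] = [v_1,v_3] − [v_0,v_3] + [v_0,v_1],
  ∂[v_2,v_3,v_4] = [v_3,v_4] − [v_2,v_4] + [v_2,v_3].
The 10×5 boundary matrix has rank 5 and Smith normal form diag(1,1,1,1,1).

From H_k ≅ ker(∂_k) / im(∂_{k+1}) we obtain:

  H_0: rank C_0 − rank ∂_1 = 5 − 4 = 1, and the invariant factors of ∂_1 are all 1, so H_0 = Z.
  H_1: rank ker ∂_1 − rank ∂_2 = (10 − 4) − 5 = 1, and the invariant factors of ∂_2 are all 1, so H_1 = Z.
  H_2: rank ker ∂_2 − rank ∂_3 = (5 − 5) − 0 = 0, and there is no ∂_3, so H_2 = 0.

As a check, the Euler characteristic is 5 − 10 + 5 = 0, which agrees with 1 − 1 + 0 = 0.
(K is a triangulation of the Möbius band.)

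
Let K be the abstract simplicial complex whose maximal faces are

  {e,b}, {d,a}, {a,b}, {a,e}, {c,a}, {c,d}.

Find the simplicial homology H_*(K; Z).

K has 5 vertices, 6 edges.
rank ∂_0 = 0, rank ∂_1 = 4 ⇒ b_0 = 5 − 0 − 4 = 1; all invariant factors of ∂_1 are 1 so no torsion. So H_0 = Z.
rank ∂_1 = 4, rank ∂_2 = 0 ⇒ b_1 = 6 − 4 − 0 = 2. So H_1 = Z^2.

H_0 ≅ Z,  H_1 ≅ Z^2.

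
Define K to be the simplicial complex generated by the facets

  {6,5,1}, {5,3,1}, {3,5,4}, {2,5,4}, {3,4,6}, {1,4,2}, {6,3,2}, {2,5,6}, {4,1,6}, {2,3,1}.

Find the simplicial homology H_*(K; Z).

Order the vertices as 1 < 2 < 3 < 4 < 5 < 6. Listing each simplex with vertices in this order, K has dimension 2 with simplices:

  0-simplices (6): [1], [2], [3], [4], [5], [6]
  1-simplices (15): [1,2], [1,3], [1,4], [1,5], [1,6], [2,3], [2,4], [2,5], [2,6], [3,4], [3,5], [3,6], [4,5], [4,6], [5,6]
  2-simplices (10): [1,2,3], [1,2,4], [1,3,5], [1,4,6], [1,5,6], [2,3,6], [2,4,5], [2,5,6], [3,4,5], [3,4,6]

Hence C_0 ≅ Z^6, C_1 ≅ Z^15, C_2 ≅ Z^10.

The boundary map ∂_1: C_1 → C_0 is given by ∂[p,q] = [q] − [p]. For instance
  ∂[1,4] = [4] − [1].
As a 6×15 matrix over Z this has rank 5, with invariant factors (1,1,1,1,1).

Boundary ∂_2: C_2 → C_1 maps a triangle to the signed sum of its edges. For instance
  ∂[2,3,6] = [3,6] − [2,6] + [2,3],
  ∂[2,5,6] = [5,6] − [2,6] + [2,5].
This gives a 15×10 integer matrix of rank 10; reducing to Smith normal form yields diagonal entries (1,1,1,1,1,1,1,1,1,2).

Computing H_k = (kernel of ∂_k) / (image of ∂_{k+1}):

  H_0: rank C_0 − rank ∂_1 = 6 − 5 = 1, and the invariant factors of ∂_1 are all 1, so H_0 ≅ Z.
  H_1: rank ker ∂_1 − rank ∂_2 = (15 − 5) − 10 = 0, and ∂_2 has invariant factor 2 > 1, so H_1 ≅ Z_2.
  H_2: rank ker ∂_2 − rank ∂_3 = (10 − 10) − 0 = 0, and there is no ∂_3, so H_2 ≅ 0.

As a check, the Euler characteristic is 6 − 15 + 10 = 1, which agrees with 1 − 0 + 0 = 1.

H_0 = Z,  H_1 = Z_2,  H_2 = 0.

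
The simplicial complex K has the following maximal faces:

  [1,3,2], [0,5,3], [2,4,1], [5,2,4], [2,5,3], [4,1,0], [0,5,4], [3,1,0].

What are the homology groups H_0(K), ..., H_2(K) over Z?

We work with the vertex ordering 0 < 1 < 2 < 3 < 4 < 5. The simplices of K, each written with vertices in increasing order, are:

  0-simplices (6): [0], [1], [2], [3], [4], [5]
  1-simplices (12): [0,1], [0,3], [0,4], [0,5], [1,2], [1,3], [1,4], [2,3], [2,4], [2,5], [3,5], [4,5]
  2-simplices (8): [0,1,3], [0,1,4], [0,3,5], [0,4,5], [1,2,3], [1,2,4], [2,3,5], [2,4,5]

Hence C_0 ≅ Z^6, C_1 ≅ Z^12, C_2 ≅ Z^8.

Boundary ∂_1: C_1 → C_0 sends each edge [p,q] (with p < q) to q − p. For instance
  ∂[0,1] = [1] − [0].
The resulting 6×12 matrix has rank 5, and its Smith normal form has invariant factors (1,1,1,1,1).

∂_2: C_2 → C_1 maps a triangle to the signed sum of its edges. For instance
  ∂[1,2,4] = [2,4] − [1,4] + [1,2],
  ∂[0,4,5] = [4,5] − [0,5] + [0,4].
The 12×8 boundary matrix has rank 7 and Smith normal form diag(1,1,1,1,1,1,1).

Now H_k = ker ∂_k / im ∂_{k+1}, so:

  H_0: rank C_0 − rank ∂_1 = 6 − 5 = 1, and the invariant factors of ∂_1 are all 1, so H_0 ≅ Z.
  H_1: rank ker ∂_1 − rank ∂_2 = (12 − 5) − 7 = 0, and the invariant factors of ∂_2 are all 1, so H_1 ≅ 0.
  H_2: rank ker ∂_2 − rank ∂_3 = (8 − 7) − 0 = 1, and there is no ∂_3, so H_2 ≅ Z.

As a check, the Euler characteristic is 6 − 12 + 8 = 2, which agrees with 1 − 0 + 1 = 2.

H_0 ≅ Z,  H_1 = 0,  H_2 ≅ Z.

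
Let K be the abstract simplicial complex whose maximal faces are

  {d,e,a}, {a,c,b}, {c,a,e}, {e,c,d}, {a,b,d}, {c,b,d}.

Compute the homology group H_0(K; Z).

H_0 = Z.

We work with the vertex ordering a < b < c < d < e. The simplices of K, each written with vertices in increasing order, are:

  0-simplices (5): a, b, c, d, e
  1-simplices (9): ab, ac, ad, ae, bc, bd, cd, ce, de
  2-simplices (6): abc, abd, ace, ade, bcd, cde

so the chain groups are C_0 ≅ Z^5, C_1 ≅ Z^9, C_2 ≅ Z^6.

∂_1: C_1 → C_0 is given by ∂[p,q] = [q] − [p].
As a 5×9 matrix over Z this has rank 4, with invariant factors (1,1,1,1).

Boundary ∂_2: C_2 → C_1 maps a triangle to the signed sum of its edges. For instance
  ∂cde = de − ce + cd,
  ∂ace = ce − ae + ac.
The resulting 9×6 matrix has rank 5, and its Smith normal form has invariant factors (1,1,1,1,1).

Reading off H_k = ker ∂_k / im ∂_{k+1}:

  H_0: rank C_0 − rank ∂_1 = 5 − 4 = 1, and the invariant factors of ∂_1 are all 1, so H_0 ≅ Z.

(K is a triangulation of the 2-sphere S^2.)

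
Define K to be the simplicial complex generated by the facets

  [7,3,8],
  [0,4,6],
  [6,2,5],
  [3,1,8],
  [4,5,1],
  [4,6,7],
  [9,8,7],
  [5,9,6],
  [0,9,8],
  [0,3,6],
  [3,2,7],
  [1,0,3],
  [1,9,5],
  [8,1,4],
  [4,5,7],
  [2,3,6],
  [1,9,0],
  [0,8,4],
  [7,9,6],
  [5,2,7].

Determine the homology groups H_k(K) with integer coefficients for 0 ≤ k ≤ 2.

H_0 ≅ Z,  H_1 ≅ Z ⊕ Z/2,  H_2 = 0.

Take the total order 0 < 1 < 2 < 3 < 4 < 5 < 6 < 7 < 8 < 9 on the vertex set. Then K (dimension 2) consists of the simplices:

  0-simplices (10): [0], [1], [2], [3], [4], [5], [6], [7], [8], [9]
  1-simplices (30): (30 of them)
  2-simplices (20): (20 of them)

Hence C_0 ≅ Z^10, C_1 ≅ Z^30, C_2 ≅ Z^20.

Boundary ∂_1: C_1 → C_0 is given by ∂[p,q] = [q] − [p]. For instance
  ∂[5,7] = [7] − [5].
This gives a 10×30 integer matrix of rank 9; reducing to Smith normal form yields diagonal entries (1,1,1,1,1,1,1,1,1).

∂_2: C_2 → C_1 acts by ∂[p,q,r] = [q,r] − [p,r] + [p,q]. For instance
  ∂[0,8,9] = [8,9] − [0,9] + [0,8],
  ∂[4,6,7] = [6,7] − [4,7] + [4,6].
This gives a 30×20 integer matrix of rank 20; reducing to Smith normal form yields diagonal entries (1,1,1,1,1,1,1,1,1,1,1,1,1,1,1,1,1,1,1,2).

Now H_k = ker ∂_k / im ∂_{k+1}, so:

  H_0: rank C_0 − rank ∂_1 = 10 − 9 = 1, and the invariant factors of ∂_1 are all 1, so H_0 ≅ Z.
  H_1: rank ker ∂_1 − rank ∂_2 = (30 − 9) − 20 = 1, and ∂_2 has invariant factor 2 > 1, so H_1 ≅ Z ⊕ Z/2.
  H_2: rank ker ∂_2 − rank ∂_3 = (20 − 20) − 0 = 0, and there is no ∂_3, so H_2 ≅ 0.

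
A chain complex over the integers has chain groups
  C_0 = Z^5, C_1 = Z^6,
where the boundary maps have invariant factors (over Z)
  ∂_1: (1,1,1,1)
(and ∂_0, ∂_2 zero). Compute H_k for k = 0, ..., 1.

H_0: b_0 = 5 − 0 − 4 = 1; torsion from ∂_1 factors > 1: none. So H_0 = Z.
H_1: b_1 = 6 − 4 − 0 = 2; torsion from ∂_2 factors > 1: none. So H_1 = Z^2.

H_0 = Z,  H_1 = Z^2.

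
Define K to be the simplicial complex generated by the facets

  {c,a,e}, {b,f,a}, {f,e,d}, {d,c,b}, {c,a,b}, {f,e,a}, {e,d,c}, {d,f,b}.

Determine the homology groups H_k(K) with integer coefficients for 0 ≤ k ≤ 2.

Take the total order a < b < c < d < e < f on the vertex set. Then K (dimension 2) consists of the simplices:

  0-simplices (6): a, b, c, d, e, f
  1-simplices (12): ab, ac, ae, af, bc, bd, bf, cd, ce, de, df, ef
  2-simplices (8): abc, abf, ace, aef, bcd, bdf, cde, def

giving chain groups C_0 ≅ Z^6, C_1 ≅ Z^12, C_2 ≅ Z^8.

Boundary ∂_1: C_1 → C_0 is given by ∂[p,q] = [q] − [p]. For instance
  ∂af = f − a.
The 6×12 boundary matrix has rank 5 and Smith normal form diag(1,1,1,1,1).

Boundary ∂_2: C_2 → C_1 maps a triangle to the signed sum of its edges. For instance
  ∂bcd = cd − bd + bc,
  ∂abf = bf − af + ab.
As a 12×8 matrix over Z this has rank 7, with invariant factors (1,1,1,1,1,1,1).

From H_k ≅ ker(∂_k) / im(∂_{k+1}) we obtain:

  H_0: rank C_0 − rank ∂_1 = 6 − 5 = 1, and the invariant factors of ∂_1 are all 1, so H_0 ≅ Z.
  H_1: rank ker ∂_1 − rank ∂_2 = (12 − 5) − 7 = 0, and the invariant factors of ∂_2 are all 1, so H_1 ≅ 0.
  H_2: rank ker ∂_2 − rank ∂_3 = (8 − 7) − 0 = 1, and there is no ∂_3, so H_2 ≅ Z.

(K is a triangulation of the 2-sphere S^2.)

H_0 ≅ Z,  H_1 = 0,  H_2 ≅ Z.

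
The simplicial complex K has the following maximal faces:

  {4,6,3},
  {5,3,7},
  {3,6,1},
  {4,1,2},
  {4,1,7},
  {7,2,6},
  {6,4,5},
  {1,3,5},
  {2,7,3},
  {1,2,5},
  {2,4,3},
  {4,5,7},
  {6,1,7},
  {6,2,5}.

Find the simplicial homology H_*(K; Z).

Take the total order 1 < 2 < 3 < 4 < 5 < 6 < 7 on the vertex set. Then K (dimension 2) consists of the simplices:

  0-simplices (7): [1], [2], [3], [4], [5], [6], [7]
  1-simplices (21): [1,2], [1,3], [1,4], [1,5], [1,6], [1,7], [2,3], [2,4], [2,5], [2,6], [2,7], [3,4], [3,5], [3,6], [3,7], [4,5], [4,6], [4,7], [5,6], [5,7], [6,7]
  2-simplices (14): [1,2,4], [1,2,5], [1,3,5], [1,3,6], [1,4,7], [1,6,7], [2,3,4], [2,3,7], [2,5,6], [2,6,7], [3,4,6], [3,5,7], [4,5,6], [4,5,7]

Hence C_0 ≅ Z^7, C_1 ≅ Z^21, C_2 ≅ Z^14.

Boundary ∂_1: C_1 → C_0 sends each edge [p,q] (with p < q) to q − p. For instance
  ∂[3,6] = [6] − [3].
As a 7×21 matrix over Z this has rank 6, with invariant factors (1,1,1,1,1,1).

∂_2: C_2 → C_1 maps a triangle to the signed sum of its edges. For instance
  ∂[2,5,6] = [5,6] − [2,6] + [2,5],
  ∂[4,5,6] = [5,6] − [4,6] + [4,5].
The resulting 21×14 matrix has rank 13, and its Smith normal form has invariant factors (1,1,1,1,1,1,1,1,1,1,1,1,1).

Now H_k = ker ∂_k / im ∂_{k+1}, so:

  H_0: rank C_0 − rank ∂_1 = 7 − 6 = 1, and the invariant factors of ∂_1 are all 1, so H_0 = Z.
  H_1: rank ker ∂_1 − rank ∂_2 = (21 − 6) − 13 = 2, and the invariant factors of ∂_2 are all 1, so H_1 = Z^2.
  H_2: rank ker ∂_2 − rank ∂_3 = (14 − 13) − 0 = 1, and there is no ∂_3, so H_2 = Z.

H_0 ≅ Z,  H_1 ≅ Z^2,  H_2 ≅ Z.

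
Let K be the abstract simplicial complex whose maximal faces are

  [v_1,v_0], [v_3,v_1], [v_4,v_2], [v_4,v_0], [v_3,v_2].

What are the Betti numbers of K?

We work with the vertex ordering v_0 < v_1 < v_2 < v_3 < v_4. The simplices of K, each written with vertices in increasing order, are:

  0-simplices (5): [v_0], [v_1], [v_2], [v_3], [v_4]
  1-simplices (5): [v_0,v_1], [v_0,v_4], [v_1,v_3], [v_2,v_3], [v_2,v_4]

Hence C_0 ≅ Z^5, C_1 ≅ Z^5.

The boundary map ∂_1: C_1 → C_0 maps an edge to its endpoints' difference, ∂[p,q] = q − p. For instance
  ∂[v_0,v_4] = [v_4] − [v_0].
This gives a 5×5 integer matrix of rank 4; reducing to Smith normal form yields diagonal entries (1,1,1,1).

Computing H_k = (kernel of ∂_k) / (image of ∂_{k+1}):

  H_0: rank C_0 − rank ∂_1 = 5 − 4 = 1, and the invariant factors of ∂_1 are all 1, so H_0 ≅ Z.
  H_1: rank ker ∂_1 − rank ∂_2 = (5 − 4) − 0 = 1, and there is no ∂_2, so H_1 ≅ Z.

As a check, the Euler characteristic is 5 − 5 = 0, which agrees with 1 − 1 = 0.

Hence the Betti numbers are b_0 = 1, b_1 = 1.

b_0 = 1, b_1 = 1.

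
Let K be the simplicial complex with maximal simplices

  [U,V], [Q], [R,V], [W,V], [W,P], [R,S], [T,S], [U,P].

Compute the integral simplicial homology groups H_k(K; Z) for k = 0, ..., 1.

We work with the vertex ordering P < Q < R < S < T < U < V < W. The simplices of K, each written with vertices in increasing order, are:

  0-simplices (8): P, Q, R, S, T, U, V, W
  1-simplices (7): PU, PW, RS, RV, ST, UV, VW

Hence C_0 ≅ Z^8, C_1 ≅ Z^7.

The boundary map ∂_1: C_1 → C_0 sends each edge [p,q] (with p < q) to q − p. For instance
  ∂RS = S − R.
As a 8×7 matrix over Z this has rank 6, with invariant factors (1,1,1,1,1,1).

Now H_k = ker ∂_k / im ∂_{k+1}, so:

  H_0: rank C_0 − rank ∂_1 = 8 − 6 = 2, and the invariant factors of ∂_1 are all 1, so H_0 = Z^2.
  H_1: rank ker ∂_1 − rank ∂_2 = (7 − 6) − 0 = 1, and there is no ∂_2, so H_1 = Z.

H_0 = Z^2,  H_1 = Z.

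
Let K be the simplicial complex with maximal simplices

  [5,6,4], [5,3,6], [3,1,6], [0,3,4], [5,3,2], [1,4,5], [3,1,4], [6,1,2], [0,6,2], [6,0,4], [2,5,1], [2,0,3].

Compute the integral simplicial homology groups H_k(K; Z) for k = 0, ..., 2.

H_0 ≅ Z,  H_1 ≅ Z/2,  H_2 = 0.

Take the total order 0 < 1 < 2 < 3 < 4 < 5 < 6 on the vertex set. Then K (dimension 2) consists of the simplices:

  0-simplices (7): [0], [1], [2], [3], [4], [5], [6]
  1-simplices (18): [0,2], [0,3], [0,4], [0,6], [1,2], [1,3], [1,4], [1,5], [1,6], [2,3], [2,5], [2,6], [3,4], [3,5], [3,6], [4,5], [4,6], [5,6]
  2-simplices (12): [0,2,3], [0,2,6], [0,3,4], [0,4,6], [1,2,5], [1,2,6], [1,3,4], [1,3,6], [1,4,5], [2,3,5], [3,5,6], [4,5,6]

so the chain groups are C_0 ≅ Z^7, C_1 ≅ Z^18, C_2 ≅ Z^12.

Boundary ∂_1: C_1 → C_0 maps an edge to its endpoints' difference, ∂[p,q] = q − p. For instance
  ∂[0,2] = [2] − [0].
This gives a 7×18 integer matrix of rank 6; reducing to Smith normal form yields diagonal entries (1,1,1,1,1,1).

The boundary map ∂_2: C_2 → C_1 acts by ∂[p,q,r] = [q,r] − [p,r] + [p,q]. For instance
  ∂[4,5,6] = [5,6] − [4,6] + [4,5],
  ∂[1,3,4] = [3,4] − [1,4] + [1,3].
This gives a 18×12 integer matrix of rank 12; reducing to Smith normal form yields diagonal entries (1,1,1,1,1,1,1,1,1,1,1,2).

Computing H_k = (kernel of ∂_k) / (image of ∂_{k+1}):

  H_0: rank C_0 − rank ∂_1 = 7 − 6 = 1, and the invariant factors of ∂_1 are all 1, so H_0 ≅ Z.
  H_1: rank ker ∂_1 − rank ∂_2 = (18 − 6) − 12 = 0, and ∂_2 has invariant factor 2 > 1, so H_1 ≅ Z/2.
  H_2: rank ker ∂_2 − rank ∂_3 = (12 − 12) − 0 = 0, and there is no ∂_3, so H_2 ≅ 0.

As a check, the Euler characteristic is 7 − 18 + 12 = 1, which agrees with 1 − 0 + 0 = 1.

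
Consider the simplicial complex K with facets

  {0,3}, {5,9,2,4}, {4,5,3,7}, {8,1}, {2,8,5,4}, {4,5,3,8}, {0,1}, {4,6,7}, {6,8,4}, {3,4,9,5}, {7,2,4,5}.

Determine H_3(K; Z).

H_3 ≅ 0.

We work with the vertex ordering 0 < 1 < 2 < 3 < 4 < 5 < 6 < 7 < 8 < 9. The simplices of K, each written with vertices in increasing order, are:

  0-simplices (10): [0], [1], [2], [3], [4], [5], [6], [7], [8], [9]
  1-simplices (23): [0,1], [0,3], [1,8], [2,4], [2,5], [2,7], [2,8], [2,9], [3,4], [3,5], [3,7], [3,8], [3,9], [4,5], [4,6], [4,7], [4,8], [4,9], [5,7], [5,8], [5,9], [6,7], [6,8]
  2-simplices (19): (19 of them)
  3-simplices (6): [2,4,5,7], [2,4,5,8], [2,4,5,9], [3,4,5,7], [3,4,5,8], [3,4,5,9]

giving chain groups C_0 ≅ Z^10, C_1 ≅ Z^23, C_2 ≅ Z^19, C_3 ≅ Z^6.

The boundary map ∂_1: C_1 → C_0 sends each edge [p,q] (with p < q) to q − p. For instance
  ∂[6,7] = [7] − [6].
As a 10×23 matrix over Z this has rank 9, with invariant factors (1,1,1,1,1,1,1,1,1).

The boundary map ∂_2: C_2 → C_1 maps a triangle to the signed sum of its edges. For instance
  ∂[4,6,8] = [6,8] − [4,8] + [4,6],
  ∂[2,5,9] = [5,9] − [2,9] + [2,5].
The resulting 23×19 matrix has rank 13, and its Smith normal form has invariant factors (1,1,1,1,1,1,1,1,1,1,1,1,1).

Boundary ∂_3: C_3 → C_2 sends each 3-simplex σ to the alternating sum Σ_i (−1)^i (σ with its i-th vertex removed). For instance
  ∂[2,4,5,7] = [4,5,7] − [2,5,7] + [2,4,7] − [2,4,5],
  ∂[2,4,5,8] = [4,5,8] − [2,5,8] + [2,4,8] − [2,4,5].
The resulting 19×6 matrix has rank 6, and its Smith normal form has invariant factors (1,1,1,1,1,1).

Reading off H_k = ker ∂_k / im ∂_{k+1}:

  H_3: rank ker ∂_3 − rank ∂_4 = (6 − 6) − 0 = 0, and there is no ∂_4, so H_3 = 0.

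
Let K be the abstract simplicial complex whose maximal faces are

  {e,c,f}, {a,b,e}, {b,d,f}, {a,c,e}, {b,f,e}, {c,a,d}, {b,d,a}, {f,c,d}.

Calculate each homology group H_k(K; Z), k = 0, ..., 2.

H_0 = Z,  H_1 = 0,  H_2 = Z.

Take the total order a < b < c < d < e < f on the vertex set. Then K (dimension 2) consists of the simplices:

  0-simplices (6): a, b, c, d, e, f
  1-simplices (12): ab, ac, ad, ae, bd, be, bf, cd, ce, cf, df, ef
  2-simplices (8): abd, abe, acd, ace, bdf, bef, cdf, cef

giving chain groups C_0 ≅ Z^6, C_1 ≅ Z^12, C_2 ≅ Z^8.

The boundary map ∂_1: C_1 → C_0 sends each edge [p,q] (with p < q) to q − p.
As a 6×12 matrix over Z this has rank 5, with invariant factors (1,1,1,1,1).

Boundary ∂_2: C_2 → C_1 acts by ∂[p,q,r] = [q,r] − [p,r] + [p,q]. For instance
  ∂bdf = df − bf + bd,
  ∂acd = cd − ad + ac.
The resulting 12×8 matrix has rank 7, and its Smith normal form has invariant factors (1,1,1,1,1,1,1).

Now H_k = ker ∂_k / im ∂_{k+1}, so:

  H_0: rank C_0 − rank ∂_1 = 6 − 5 = 1, and the invariant factors of ∂_1 are all 1, so H_0 = Z.
  H_1: rank ker ∂_1 − rank ∂_2 = (12 − 5) − 7 = 0, and the invariant factors of ∂_2 are all 1, so H_1 = 0.
  H_2: rank ker ∂_2 − rank ∂_3 = (8 − 7) − 0 = 1, and there is no ∂_3, so H_2 = Z.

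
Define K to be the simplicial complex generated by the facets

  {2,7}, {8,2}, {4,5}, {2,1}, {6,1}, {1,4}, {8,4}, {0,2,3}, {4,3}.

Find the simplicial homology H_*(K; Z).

K has 9 vertices, 11 edges, 1 triangle.
rank ∂_0 = 0, rank ∂_1 = 8 ⇒ b_0 = 9 − 0 − 8 = 1; all invariant factors of ∂_1 are 1 so no torsion. So H_0 ≅ Z.
rank ∂_1 = 8, rank ∂_2 = 1 ⇒ b_1 = 11 − 8 − 1 = 2; all invariant factors of ∂_2 are 1 so no torsion. So H_1 ≅ Z^2.
rank ∂_2 = 1, rank ∂_3 = 0 ⇒ b_2 = 1 − 1 − 0 = 0. So H_2 ≅ 0.

H_0 = Z,  H_1 = Z^2,  H_2 = 0.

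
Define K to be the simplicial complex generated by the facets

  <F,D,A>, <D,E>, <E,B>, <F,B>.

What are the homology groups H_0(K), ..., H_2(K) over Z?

H_0 ≅ Z,  H_1 ≅ Z,  H_2 = 0.

We work with the vertex ordering A < B < D < E < F. The simplices of K, each written with vertices in increasing order, are:

  0-simplices (5): A, B, D, E, F
  1-simplices (6): AD, AF, BE, BF, DE, DF
  2-simplices (1): ADF

giving chain groups C_0 ≅ Z^5, C_1 ≅ Z^6, C_2 ≅ Z^1.

The boundary map ∂_1: C_1 → C_0 is given by ∂[p,q] = [q] − [p].
The resulting 5×6 matrix has rank 4, and its Smith normal form has invariant factors (1,1,1,1).

The boundary map ∂_2: C_2 → C_1 sends each 2-simplex [p,q,r] to [q,r] − [p,r] + [p,q]. For instance
  ∂ADF = DF − AF + AD.
As a 6×1 matrix over Z this has rank 1, with invariant factors (1).

Computing H_k = (kernel of ∂_k) / (image of ∂_{k+1}):

  H_0: rank C_0 − rank ∂_1 = 5 − 4 = 1, and the invariant factors of ∂_1 are all 1, so H_0 = Z.
  H_1: rank ker ∂_1 − rank ∂_2 = (6 − 4) − 1 = 1, and the invariant factors of ∂_2 are all 1, so H_1 = Z.
  H_2: rank ker ∂_2 − rank ∂_3 = (1 − 1) − 0 = 0, and there is no ∂_3, so H_2 = 0.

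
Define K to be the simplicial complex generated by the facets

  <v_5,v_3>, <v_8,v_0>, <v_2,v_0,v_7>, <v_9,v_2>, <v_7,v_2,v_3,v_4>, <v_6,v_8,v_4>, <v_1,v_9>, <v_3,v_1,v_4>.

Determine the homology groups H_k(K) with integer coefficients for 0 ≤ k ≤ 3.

H_0 ≅ Z,  H_1 ≅ Z^2,  H_2 = 0,  H_3 = 0.

Take the total order v_0 < v_1 < v_2 < v_3 < v_4 < v_5 < v_6 < v_7 < v_8 < v_9 on the vertex set. Then K (dimension 3) consists of the simplices:

  0-simplices (10): [v_0], [v_1], [v_2], [v_3], [v_4], [v_5], [v_6], [v_7], [v_8], [v_9]
  1-simplices (17): (17 of them)
  2-simplices (7): [v_0,v_2,v_7], [v_1,v_3,v_4], [v_2,v_3,v_4], [v_2,v_3,v_7], [v_2,v_4,v_7], [v_3,v_4,v_7], [v_4,v_6,v_8]
  3-simplices (1): [v_2,v_3,v_4,v_7]

so the chain groups are C_0 ≅ Z^10, C_1 ≅ Z^17, C_2 ≅ Z^7, C_3 ≅ Z^1.

Boundary ∂_1: C_1 → C_0 is given by ∂[p,q] = [q] − [p].
This gives a 10×17 integer matrix of rank 9; reducing to Smith normal form yields diagonal entries (1,1,1,1,1,1,1,1,1).

∂_2: C_2 → C_1 sends each 2-simplex [p,q,r] to [q,r] − [p,r] + [p,q]. For instance
  ∂[v_1,v_3,v_4] = [v_3,v_4] − [v_1,v_4] + [v_1,v_3],
  ∂[v_2,v_4,v_7] = [v_4,v_7] − [v_2,v_7] + [v_2,v_4].
The 17×7 boundary matrix has rank 6 and Smith normal form diag(1,1,1,1,1,1).

Boundary ∂_3: C_3 → C_2 sends each 3-simplex σ to the alternating sum Σ_i (−1)^i (σ with its i-th vertex removed). For instance
  ∂[v_2,v_3,v_4,v_7] = [v_3,v_4,v_7] − [v_2,v_4,v_7] + [v_2,v_3,v_7] − [v_2,v_3,v_4].
The resulting 7×1 matrix has rank 1, and its Smith normal form has invariant factors (1).

Now H_k = ker ∂_k / im ∂_{k+1}, so:

  H_0: rank C_0 − rank ∂_1 = 10 − 9 = 1, and the invariant factors of ∂_1 are all 1, so H_0 ≅ Z.
  H_1: rank ker ∂_1 − rank ∂_2 = (17 − 9) − 6 = 2, and the invariant factors of ∂_2 are all 1, so H_1 ≅ Z^2.
  H_2: rank ker ∂_2 − rank ∂_3 = (7 − 6) − 1 = 0, and the invariant factors of ∂_3 are all 1, so H_2 ≅ 0.
  H_3: rank ker ∂_3 − rank ∂_4 = (1 − 1) − 0 = 0, and there is no ∂_4, so H_3 ≅ 0.

As a check, the Euler characteristic is 10 − 17 + 7 − 1 = -1, which agrees with 1 − 2 + 0 − 0 = -1.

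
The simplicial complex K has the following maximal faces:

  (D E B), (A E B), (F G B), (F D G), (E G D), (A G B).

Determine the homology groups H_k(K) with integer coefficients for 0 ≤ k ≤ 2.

H_0 = Z,  H_1 = Z,  H_2 = 0.

We work with the vertex ordering A < B < D < E < F < G. The simplices of K, each written with vertices in increasing order, are:

  0-simplices (6): A, B, D, E, F, G
  1-simplices (12): AB, AE, AG, BD, BE, BF, BG, DE, DF, DG, EG, FG
  2-simplices (6): ABE, ABG, BDE, BFG, DEG, DFG

Hence C_0 ≅ Z^6, C_1 ≅ Z^12, C_2 ≅ Z^6.

Boundary ∂_1: C_1 → C_0 sends each edge [p,q] (with p < q) to q − p. For instance
  ∂FG = G − F.
The resulting 6×12 matrix has rank 5, and its Smith normal form has invariant factors (1,1,1,1,1).

The boundary map ∂_2: C_2 → C_1 acts by ∂[p,q,r] = [q,r] − [p,r] + [p,q]. For instance
  ∂ABG = BG − AG + AB,
  ∂ABE = BE − AE + AB.
This gives a 12×6 integer matrix of rank 6; reducing to Smith normal form yields diagonal entries (1,1,1,1,1,1).

Now H_k = ker ∂_k / im ∂_{k+1}, so:

  H_0: rank C_0 − rank ∂_1 = 6 − 5 = 1, and the invariant factors of ∂_1 are all 1, so H_0 = Z.
  H_1: rank ker ∂_1 − rank ∂_2 = (12 − 5) − 6 = 1, and the invariant factors of ∂_2 are all 1, so H_1 = Z.
  H_2: rank ker ∂_2 − rank ∂_3 = (6 − 6) − 0 = 0, and there is no ∂_3, so H_2 = 0.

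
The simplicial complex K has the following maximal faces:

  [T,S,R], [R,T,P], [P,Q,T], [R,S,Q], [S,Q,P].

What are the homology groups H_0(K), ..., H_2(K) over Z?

We work with the vertex ordering P < Q < R < S < T. The simplices of K, each written with vertices in increasing order, are:

  0-simplices (5): P, Q, R, S, T
  1-simplices (10): PQ, PR, PS, PT, QR, QS, QT, RS, RT, ST
  2-simplices (5): PQS, PQT, PRT, QRS, RST

so the chain groups are C_0 ≅ Z^5, C_1 ≅ Z^10, C_2 ≅ Z^5.

Boundary ∂_1: C_1 → C_0 is given by ∂[p,q] = [q] − [p]. For instance
  ∂QT = T − Q.
As a 5×10 matrix over Z this has rank 4, with invariant factors (1,1,1,1).

Boundary ∂_2: C_2 → C_1 sends each 2-simplex [p,q,r] to [q,r] − [p,r] + [p,q]. For instance
  ∂PRT = RT − PT + PR,
  ∂PQT = QT − PT + PQ.
The resulting 10×5 matrix has rank 5, and its Smith normal form has invariant factors (1,1,1,1,1).

From H_k ≅ ker(∂_k) / im(∂_{k+1}) we obtain:

  H_0: rank C_0 − rank ∂_1 = 5 − 4 = 1, and the invariant factors of ∂_1 are all 1, so H_0 ≅ Z.
  H_1: rank ker ∂_1 − rank ∂_2 = (10 − 4) − 5 = 1, and the invariant factors of ∂_2 are all 1, so H_1 ≅ Z.
  H_2: rank ker ∂_2 − rank ∂_3 = (5 − 5) − 0 = 0, and there is no ∂_3, so H_2 ≅ 0.

H_0 ≅ Z,  H_1 ≅ Z,  H_2 = 0.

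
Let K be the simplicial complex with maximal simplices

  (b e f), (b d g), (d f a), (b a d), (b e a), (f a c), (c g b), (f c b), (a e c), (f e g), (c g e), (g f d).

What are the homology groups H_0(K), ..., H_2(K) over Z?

We work with the vertex ordering a < b < c < d < e < f < g. The simplices of K, each written with vertices in increasing order, are:

  0-simplices (7): a, b, c, d, e, f, g
  1-simplices (18): ab, ac, ad, ae, af, bc, bd, be, bf, bg, ce, cf, cg, df, dg, ef, eg, fg
  2-simplices (12): abd, abe, ace, acf, adf, bcf, bcg, bdg, bef, ceg, dfg, efg

so the chain groups are C_0 ≅ Z^7, C_1 ≅ Z^18, C_2 ≅ Z^12.

The boundary map ∂_1: C_1 → C_0 maps an edge to its endpoints' difference, ∂[p,q] = q − p. For instance
  ∂eg = g − e.
The resulting 7×18 matrix has rank 6, and its Smith normal form has invariant factors (1,1,1,1,1,1).

Boundary ∂_2: C_2 → C_1 maps a triangle to the signed sum of its edges. For instance
  ∂acf = cf − af + ac,
  ∂bcf = cf − bf + bc.
This gives a 18×12 integer matrix of rank 12; reducing to Smith normal form yields diagonal entries (1,1,1,1,1,1,1,1,1,1,1,2).

Computing H_k = (kernel of ∂_k) / (image of ∂_{k+1}):

  H_0: rank C_0 − rank ∂_1 = 7 − 6 = 1, and the invariant factors of ∂_1 are all 1, so H_0 = Z.
  H_1: rank ker ∂_1 − rank ∂_2 = (18 − 6) − 12 = 0, and ∂_2 has invariant factor 2 > 1, so H_1 = Z_2.
  H_2: rank ker ∂_2 − rank ∂_3 = (12 − 12) − 0 = 0, and there is no ∂_3, so H_2 = 0.

As a check, the Euler characteristic is 7 − 18 + 12 = 1, which agrees with 1 − 0 + 0 = 1.

H_0 = Z,  H_1 = Z_2,  H_2 = 0.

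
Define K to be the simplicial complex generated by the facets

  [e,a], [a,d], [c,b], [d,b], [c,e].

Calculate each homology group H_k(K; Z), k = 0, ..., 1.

Take the total order a < b < c < d < e on the vertex set. Then K (dimension 1) consists of the simplices:

  0-simplices (5): a, b, c, d, e
  1-simplices (5): ad, ae, bc, bd, ce

giving chain groups C_0 ≅ Z^5, C_1 ≅ Z^5.

The boundary map ∂_1: C_1 → C_0 maps an edge to its endpoints' difference, ∂[p,q] = q − p. For instance
  ∂ce = e − c.
The resulting 5×5 matrix has rank 4, and its Smith normal form has invariant factors (1,1,1,1).

Now H_k = ker ∂_k / im ∂_{k+1}, so:

  H_0: rank C_0 − rank ∂_1 = 5 − 4 = 1, and the invariant factors of ∂_1 are all 1, so H_0 ≅ Z.
  H_1: rank ker ∂_1 − rank ∂_2 = (5 − 4) − 0 = 1, and there is no ∂_2, so H_1 ≅ Z.

H_0 = Z,  H_1 = Z.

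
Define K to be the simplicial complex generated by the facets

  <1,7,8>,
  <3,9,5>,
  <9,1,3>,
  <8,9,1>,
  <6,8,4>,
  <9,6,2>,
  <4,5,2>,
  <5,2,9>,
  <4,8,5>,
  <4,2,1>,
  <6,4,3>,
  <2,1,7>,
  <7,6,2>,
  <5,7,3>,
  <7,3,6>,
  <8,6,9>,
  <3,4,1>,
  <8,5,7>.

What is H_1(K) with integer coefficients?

Take the total order 1 < 2 < 3 < 4 < 5 < 6 < 7 < 8 < 9 on the vertex set. Then K (dimension 2) consists of the simplices:

  0-simplices (9): [1], [2], [3], [4], [5], [6], [7], [8], [9]
  1-simplices (27): (27 of them)
  2-simplices (18): [1,2,4], [1,2,7], [1,3,4], [1,3,9], [1,7,8], [1,8,9], [2,4,5], [2,5,9], [2,6,7], [2,6,9], [3,4,6], [3,5,7], [3,5,9], [3,6,7], [4,5,8], [4,6,8], [5,7,8], [6,8,9]

Hence C_0 ≅ Z^9, C_1 ≅ Z^27, C_2 ≅ Z^18.

The boundary map ∂_1: C_1 → C_0 maps an edge to its endpoints' difference, ∂[p,q] = q − p. For instance
  ∂[3,7] = [7] − [3].
The resulting 9×27 matrix has rank 8, and its Smith normal form has invariant factors (1,1,1,1,1,1,1,1).

The boundary map ∂_2: C_2 → C_1 sends each 2-simplex [p,q,r] to [q,r] − [p,r] + [p,q]. For instance
  ∂[3,4,6] = [4,6] − [3,6] + [3,4],
  ∂[1,3,9] = [3,9] − [1,9] + [1,3].
The 27×18 boundary matrix has rank 17 and Smith normal form diag(1,1,1,1,1,1,1,1,1,1,1,1,1,1,1,1,1).

Now H_k = ker ∂_k / im ∂_{k+1}, so:

  H_1: rank ker ∂_1 − rank ∂_2 = (27 − 8) − 17 = 2, and the invariant factors of ∂_2 are all 1, so H_1 ≅ Z^2.

H_1 = Z^2.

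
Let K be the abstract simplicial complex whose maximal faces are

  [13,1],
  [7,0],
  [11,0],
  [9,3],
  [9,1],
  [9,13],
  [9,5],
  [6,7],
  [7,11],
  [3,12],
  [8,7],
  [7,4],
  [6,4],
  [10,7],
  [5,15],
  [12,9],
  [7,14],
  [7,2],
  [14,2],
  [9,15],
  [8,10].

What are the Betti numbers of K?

Fix the vertex order 0 < 1 < 2 < 3 < 4 < 5 < 6 < 7 < 8 < 9 < 10 < 11 < 12 < 13 < 14 < 15 and write every simplex with vertices in increasing order. Then dim K = 1 and the simplices of K are:

  0-simplices (16): [0], [1], [2], [3], [4], [5], [6], [7], [8], [9], [10], [11], [12], [13], [14], [15]
  1-simplices (21): [0,7], [0,11], [1,9], [1,13], [2,7], [2,14], [3,9], [3,12], [4,6], [4,7], [5,9], [5,15], [6,7], [7,8], [7,10], [7,11], [7,14], [8,10], [9,12], [9,13], [9,15]

giving chain groups C_0 ≅ Z^16, C_1 ≅ Z^21.

Boundary ∂_1: C_1 → C_0 sends each edge [p,q] (with p < q) to q − p. For instance
  ∂[0,11] = [11] − [0].
The resulting 16×21 matrix has rank 14, and its Smith normal form has invariant factors (1,1,1,1,1,1,1,1,1,1,1,1,1,1).

Now H_k = ker ∂_k / im ∂_{k+1}, so:

  H_0: rank C_0 − rank ∂_1 = 16 − 14 = 2, and the invariant factors of ∂_1 are all 1, so H_0 = Z^2.
  H_1: rank ker ∂_1 − rank ∂_2 = (21 − 14) − 0 = 7, and there is no ∂_2, so H_1 = Z^7.

As a check, the Euler characteristic is 16 − 21 = -5, which agrees with 2 − 7 = -5.
(K is a triangulation of the disjoint union of a wedge of 4 circles and a wedge of 3 circles.)

Hence the Betti numbers are b_0 = 2, b_1 = 7.

b_0 = 2, b_1 = 7.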